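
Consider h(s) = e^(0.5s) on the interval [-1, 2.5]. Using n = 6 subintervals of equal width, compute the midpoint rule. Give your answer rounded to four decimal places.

Δs = (2.5 − (-1))/6 = 7/12.
Midpoints: -17/24, -0.125, 11/24, 25/24, 1.625, 53/24.
h(-17/24) ≈ 0.7018, h(-0.125) ≈ 0.9394, h(11/24) ≈ 1.2576, h(25/24) ≈ 1.6834, h(1.625) ≈ 2.2535, h(53/24) ≈ 3.0167.
Sum = Δs · [h(-17/24) + h(-0.125) + h(11/24) + ...].
Sum ≈ 5.7472.

5.7472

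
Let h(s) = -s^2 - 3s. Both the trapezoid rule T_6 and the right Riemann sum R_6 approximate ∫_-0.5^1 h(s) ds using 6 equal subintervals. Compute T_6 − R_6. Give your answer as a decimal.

T_6 = -1.515625.
R_6 = -2.171875.
T_6 − R_6 = 0.65625.

0.65625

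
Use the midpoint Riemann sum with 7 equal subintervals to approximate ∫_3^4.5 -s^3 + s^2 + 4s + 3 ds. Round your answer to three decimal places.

-33.832

Δs = (4.5 − 3)/7 = 3/14.
Midpoints: 87/28, 93/28, 99/28, 3.75, 111/28, 117/28, 123/28.
f(87/28) = -107883/21952, f(93/28) = -204681/21952, f(99/28) = -319551/21952, f(3.75) = -20.671875, f(111/28) = -608691/21952, f(117/28) = -785553/21952, f(123/28) = -985671/21952.
Sum = Δs · [f(87/28) + f(93/28) + f(99/28) + ...].
Sum ≈ -33.832.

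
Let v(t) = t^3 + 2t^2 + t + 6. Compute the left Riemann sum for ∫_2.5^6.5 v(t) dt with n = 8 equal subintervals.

570

Δt = (6.5 − 2.5)/8 = 0.5.
Left endpoints: 2.5, 3, 3.5, 4, 4.5, 5, 5.5, 6.
v(2.5) = 36.625, v(3) = 54, v(3.5) = 76.875, v(4) = 106, v(4.5) = 142.125, v(5) = 186, v(5.5) = 238.375, v(6) = 300.
Sum = Δt · [v(2.5) + v(3) + v(3.5) + ...].
Sum = 570.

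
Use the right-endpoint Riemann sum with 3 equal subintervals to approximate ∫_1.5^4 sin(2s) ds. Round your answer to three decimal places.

Δs = (4 − 1.5)/3 = 5/6.
Right endpoints: 7/3, 19/6, 4.
f(7/3) ≈ -0.999, f(19/6) ≈ 0.050, f(4) ≈ 0.989.
Sum = Δs · [f(7/3) + f(19/6) + f(4)].
Sum ≈ 0.034.

0.034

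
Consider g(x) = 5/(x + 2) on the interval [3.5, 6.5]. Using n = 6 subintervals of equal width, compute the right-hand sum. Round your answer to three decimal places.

2.098

Δx = (6.5 − 3.5)/6 = 0.5.
Right endpoints: 4, 4.5, 5, 5.5, 6, 6.5.
g(4) = 5/6, g(4.5) = 10/13, g(5) = 5/7, g(5.5) = 2/3, g(6) = 0.625, g(6.5) = 10/17.
Sum = Δx · [g(4) + g(4.5) + g(5) + ...].
Sum ≈ 2.098.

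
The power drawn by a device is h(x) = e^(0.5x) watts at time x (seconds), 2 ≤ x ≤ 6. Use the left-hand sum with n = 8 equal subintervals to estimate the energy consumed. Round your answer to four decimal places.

30.5734

Δx = (6 − 2)/8 = 0.5.
Left endpoints: 2, 2.5, 3, 3.5, 4, 4.5, 5, 5.5.
h(2) ≈ 2.7183, h(2.5) ≈ 3.4903, h(3) ≈ 4.4817, h(3.5) ≈ 5.7546, h(4) ≈ 7.3891, h(4.5) ≈ 9.4877, h(5) ≈ 12.1825, h(5.5) ≈ 15.6426.
Sum = Δx · [h(2) + h(2.5) + h(3) + ...].
Sum ≈ 30.5734.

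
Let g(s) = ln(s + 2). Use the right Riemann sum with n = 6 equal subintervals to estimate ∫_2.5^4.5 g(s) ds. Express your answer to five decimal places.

3.45902

Δs = (4.5 − 2.5)/6 = 1/3.
Right endpoints: 17/6, 19/6, 3.5, 23/6, 25/6, 4.5.
g(17/6) ≈ 1.57554, g(19/6) ≈ 1.64223, g(3.5) ≈ 1.70475, g(23/6) ≈ 1.76359, g(25/6) ≈ 1.81916, g(4.5) ≈ 1.87180.
Sum = Δs · [g(17/6) + g(19/6) + g(3.5) + ...].
Sum ≈ 3.45902.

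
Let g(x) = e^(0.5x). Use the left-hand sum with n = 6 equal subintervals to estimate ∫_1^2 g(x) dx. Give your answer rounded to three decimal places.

Δx = (2 − 1)/6 = 1/6.
Left endpoints: 1, 7/6, 4/3, 1.5, 5/3, 11/6.
g(1) ≈ 1.649, g(7/6) ≈ 1.792, g(4/3) ≈ 1.948, g(1.5) ≈ 2.117, g(5/3) ≈ 2.301, g(11/6) ≈ 2.501.
Sum = Δx · [g(1) + g(7/6) + g(4/3) + ...].
Sum ≈ 2.051.

2.051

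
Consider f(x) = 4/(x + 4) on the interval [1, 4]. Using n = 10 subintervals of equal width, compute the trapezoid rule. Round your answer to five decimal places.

Δx = (4 − 1)/10 = 0.3.
f(1) = 0.8, f(1.3) = 40/53, f(1.6) = 5/7, f(1.9) = 40/59, f(2.2) = 20/31, f(2.5) = 8/13, f(2.8) = 10/17, f(3.1) = 40/71, f(3.4) = 20/37, f(3.7) = 40/77, f(4) = 0.5.
T_10 = (Δx/2)·[f(x_0) + 2f(x_1) + ... + 2f(x_{9}) + f(x_10)].
Sum ≈ 1.88075.

1.88075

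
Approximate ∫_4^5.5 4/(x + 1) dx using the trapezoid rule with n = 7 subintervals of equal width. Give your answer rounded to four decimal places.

1.0497

Δx = (5.5 − 4)/7 = 3/14.
f(4) = 0.8, f(59/14) = 56/73, f(31/7) = 14/19, f(65/14) = 56/79, f(34/7) = 28/41, f(71/14) = 56/85, f(37/7) = 7/11, f(5.5) = 8/13.
T_7 = (Δx/2)·[f(x_0) + 2f(x_1) + ... + 2f(x_{6}) + f(x_7)].
Sum ≈ 1.0497.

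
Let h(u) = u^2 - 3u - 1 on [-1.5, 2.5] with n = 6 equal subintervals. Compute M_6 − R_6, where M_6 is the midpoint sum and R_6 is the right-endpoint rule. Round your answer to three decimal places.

M_6 ≈ -3.81481.
R_6 ≈ -6.03704.
M_6 − R_6 ≈ 2.222.

2.222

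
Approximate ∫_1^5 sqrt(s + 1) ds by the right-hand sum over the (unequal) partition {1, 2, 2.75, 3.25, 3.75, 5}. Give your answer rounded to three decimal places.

8.367

Subinterval widths: 1, 0.75, 0.5, 0.5, 1.25.
Right endpoints: 2, 2.75, 3.25, 3.75, 5.
f(2) ≈ 1.732, f(2.75) ≈ 1.936, f(3.25) ≈ 2.062, f(3.75) ≈ 2.179, f(5) ≈ 2.449.
Sum = Σ Δs_i · f(s_i).
Sum ≈ 8.367.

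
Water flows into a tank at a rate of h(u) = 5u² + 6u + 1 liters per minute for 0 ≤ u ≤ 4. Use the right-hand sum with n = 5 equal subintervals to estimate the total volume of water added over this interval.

202.4

Δu = (4 − 0)/5 = 0.8.
Right endpoints: 0.8, 1.6, 2.4, 3.2, 4.
h(0.8) = 9, h(1.6) = 23.4, h(2.4) = 44.2, h(3.2) = 71.4, h(4) = 105.
Sum = Δu · [h(0.8) + h(1.6) + h(2.4) + h(3.2) + h(4)].
Sum = 202.4.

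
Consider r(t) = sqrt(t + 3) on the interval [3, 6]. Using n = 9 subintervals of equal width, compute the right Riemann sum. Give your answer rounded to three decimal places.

Δt = (6 − 3)/9 = 1/3.
Right endpoints: 10/3, 11/3, 4, 13/3, 14/3, 5, 16/3, 17/3, 6.
r(10/3) ≈ 2.517, r(11/3) ≈ 2.582, r(4) ≈ 2.646, r(13/3) ≈ 2.708, r(14/3) ≈ 2.769, r(5) ≈ 2.828, r(16/3) ≈ 2.887, r(17/3) ≈ 2.944, r(6) ≈ 3.000.
Sum = Δt · [r(10/3) + r(11/3) + r(4) + ...].
Sum ≈ 8.293.

8.293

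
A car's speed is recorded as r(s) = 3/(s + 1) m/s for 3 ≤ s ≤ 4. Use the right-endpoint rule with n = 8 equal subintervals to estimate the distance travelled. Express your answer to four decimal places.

0.6601

Δs = (4 − 3)/8 = 0.125.
Right endpoints: 3.125, 3.25, 3.375, 3.5, 3.625, 3.75, 3.875, 4.
r(3.125) = 8/11, r(3.25) = 12/17, r(3.375) = 24/35, r(3.5) = 2/3, r(3.625) = 24/37, r(3.75) = 12/19, r(3.875) = 8/13, r(4) = 0.6.
Sum = Δs · [r(3.125) + r(3.25) + r(3.375) + ...].
Sum ≈ 0.6601.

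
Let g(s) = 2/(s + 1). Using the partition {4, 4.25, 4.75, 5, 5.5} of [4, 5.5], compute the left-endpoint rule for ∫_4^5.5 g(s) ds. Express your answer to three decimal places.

Subinterval widths: 0.25, 0.5, 0.25, 0.5.
Left endpoints: 4, 4.25, 4.75, 5.
g(4) = 0.4, g(4.25) = 8/21, g(4.75) = 8/23, g(5) = 1/3.
Sum = Σ Δs_i · g(s_i).
Sum ≈ 0.544.

0.544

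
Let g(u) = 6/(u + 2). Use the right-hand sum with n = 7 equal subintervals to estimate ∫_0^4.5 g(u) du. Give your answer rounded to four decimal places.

6.4506

Δu = (4.5 − 0)/7 = 9/14.
Right endpoints: 9/14, 9/7, 27/14, 18/7, 45/14, 27/7, 4.5.
g(9/14) = 84/37, g(9/7) = 42/23, g(27/14) = 84/55, g(18/7) = 1.3125, g(45/14) = 84/73, g(27/7) = 42/41, g(4.5) = 12/13.
Sum = Δu · [g(9/14) + g(9/7) + g(27/14) + ...].
Sum ≈ 6.4506.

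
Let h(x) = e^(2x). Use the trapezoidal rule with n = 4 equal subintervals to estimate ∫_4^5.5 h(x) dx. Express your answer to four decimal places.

Δx = (5.5 − 4)/4 = 0.375.
h(4) ≈ 2980.9580, h(4.375) ≈ 6310.6881, h(4.75) ≈ 13359.7268, h(5.125) ≈ 28282.5419, h(5.5) ≈ 59874.1417.
T_4 = (Δx/2)·[h(x_0) + 2h(x_1) + 2h(x_2) + 2h(x_3) + h(x_4)].
Sum ≈ 29767.6900.

29767.6900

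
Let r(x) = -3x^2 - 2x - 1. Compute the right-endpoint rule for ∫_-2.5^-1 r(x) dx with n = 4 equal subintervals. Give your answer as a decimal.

-8.58984375

Δx = (-1 − (-2.5))/4 = 0.375.
Right endpoints: -2.125, -1.75, -1.375, -1.
r(-2.125) = -10.296875, r(-1.75) = -6.6875, r(-1.375) = -3.921875, r(-1) = -2.
Sum = Δx · [r(-2.125) + r(-1.75) + r(-1.375) + r(-1)].
Sum = -8.58984375.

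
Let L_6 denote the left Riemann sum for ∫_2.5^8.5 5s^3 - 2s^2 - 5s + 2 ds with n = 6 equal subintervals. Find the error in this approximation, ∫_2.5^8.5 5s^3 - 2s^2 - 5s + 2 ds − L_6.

1334.75

Exact integral: ∫_2.5^8.5 f(s) ds = 5924.25.
L_6 = 4589.5.
Error = 5924.25 − 4589.5 = 1334.75.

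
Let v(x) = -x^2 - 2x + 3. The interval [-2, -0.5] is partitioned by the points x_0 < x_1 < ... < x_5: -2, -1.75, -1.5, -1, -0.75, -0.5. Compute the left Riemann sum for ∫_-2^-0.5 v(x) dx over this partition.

5.46875

Subinterval widths: 0.25, 0.25, 0.5, 0.25, 0.25.
Left endpoints: -2, -1.75, -1.5, -1, -0.75.
v(-2) = 3, v(-1.75) = 3.4375, v(-1.5) = 3.75, v(-1) = 4, v(-0.75) = 3.9375.
Sum = Σ Δx_i · v(x_i).
Sum = 5.46875.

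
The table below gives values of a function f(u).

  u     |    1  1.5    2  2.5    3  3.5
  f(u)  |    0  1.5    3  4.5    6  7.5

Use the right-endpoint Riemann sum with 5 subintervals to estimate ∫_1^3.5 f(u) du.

11.25

Δu = 0.5.
Sum = 0.5·[1.5 + 3 + 4.5 + 6 + 7.5] = 11.25.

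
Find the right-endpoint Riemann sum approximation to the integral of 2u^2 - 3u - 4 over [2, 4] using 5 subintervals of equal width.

Δu = (4 − 2)/5 = 0.4.
Right endpoints: 2.4, 2.8, 3.2, 3.6, 4.
f(2.4) = 0.32, f(2.8) = 3.28, f(3.2) = 6.88, f(3.6) = 11.12, f(4) = 16.
Sum = Δu · [f(2.4) + f(2.8) + f(3.2) + f(3.6) + f(4)].
Sum = 15.04.

15.04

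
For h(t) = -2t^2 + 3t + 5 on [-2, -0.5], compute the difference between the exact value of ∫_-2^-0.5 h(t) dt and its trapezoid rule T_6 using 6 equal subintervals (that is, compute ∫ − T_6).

Exact integral: ∫_-2^-0.5 h(t) dt = -3.375.
T_6 = -3.40625.
Error = -3.375 − (-3.40625) = 0.03125.

0.03125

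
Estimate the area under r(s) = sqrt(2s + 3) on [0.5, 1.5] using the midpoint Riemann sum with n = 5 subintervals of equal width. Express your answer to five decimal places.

Δs = (1.5 − 0.5)/5 = 0.2.
Midpoints: 0.6, 0.8, 1, 1.2, 1.4.
r(0.6) ≈ 2.04939, r(0.8) ≈ 2.14476, r(1) ≈ 2.23607, r(1.2) ≈ 2.32379, r(1.4) ≈ 2.40832.
Sum = Δs · [r(0.6) + r(0.8) + r(1) + r(1.2) + r(1.4)].
Sum ≈ 2.23247.

2.23247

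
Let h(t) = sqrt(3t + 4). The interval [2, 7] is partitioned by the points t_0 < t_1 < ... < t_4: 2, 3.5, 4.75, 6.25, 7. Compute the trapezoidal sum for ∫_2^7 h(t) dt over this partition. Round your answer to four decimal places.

Subinterval widths: 1.5, 1.25, 1.5, 0.75.
h(2) ≈ 3.1623, h(3.5) ≈ 3.8079, h(4.75) ≈ 4.2720, h(6.25) ≈ 4.7697, h(7) ≈ 5.0000.
On each subinterval the trapezoid contributes (Δt_i/2)·[h(t_{i-1}) + h(t_i)].
Sum ≈ 20.7225.

20.7225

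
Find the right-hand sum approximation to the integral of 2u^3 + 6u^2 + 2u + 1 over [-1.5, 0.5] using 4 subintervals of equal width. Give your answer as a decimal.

Δu = (0.5 − (-1.5))/4 = 0.5.
Right endpoints: -1, -0.5, 0, 0.5.
f(-1) = 3, f(-0.5) = 1.25, f(0) = 1, f(0.5) = 3.75.
Sum = Δu · [f(-1) + f(-0.5) + f(0) + f(0.5)].
Sum = 4.5.

4.5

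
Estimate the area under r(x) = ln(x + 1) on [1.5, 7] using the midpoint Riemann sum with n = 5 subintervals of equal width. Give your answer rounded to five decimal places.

8.85846

Δx = (7 − 1.5)/5 = 1.1.
Midpoints: 2.05, 3.15, 4.25, 5.35, 6.45.
r(2.05) ≈ 1.11514, r(3.15) ≈ 1.42311, r(4.25) ≈ 1.65823, r(5.35) ≈ 1.84845, r(6.45) ≈ 2.00821.
Sum = Δx · [r(2.05) + r(3.15) + r(4.25) + r(5.35) + r(6.45)].
Sum ≈ 8.85846.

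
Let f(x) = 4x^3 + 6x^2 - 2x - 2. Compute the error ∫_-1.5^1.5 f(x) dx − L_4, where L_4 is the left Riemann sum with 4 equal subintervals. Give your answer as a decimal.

6.1875

Exact integral: ∫_-1.5^1.5 f(x) dx = 7.5.
L_4 = 1.3125.
Error = 7.5 − 1.3125 = 6.1875.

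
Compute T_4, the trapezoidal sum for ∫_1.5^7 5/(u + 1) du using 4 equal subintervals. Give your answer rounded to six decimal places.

Δu = (7 − 1.5)/4 = 1.375.
f(1.5) = 2, f(2.875) = 40/31, f(4.25) = 20/21, f(5.625) = 40/53, f(7) = 0.625.
T_4 = (Δu/2)·[f(u_0) + 2f(u_1) + 2f(u_2) + 2f(u_3) + f(u_4)].
Sum ≈ 5.926141.

5.926141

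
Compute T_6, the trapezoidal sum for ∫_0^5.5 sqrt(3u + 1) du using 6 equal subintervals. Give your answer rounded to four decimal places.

15.9717

Δu = (5.5 − 0)/6 = 11/12.
f(0) ≈ 1.0000, f(11/12) ≈ 1.9365, f(11/6) ≈ 2.5495, f(2.75) ≈ 3.0414, f(11/3) ≈ 3.4641, f(55/12) ≈ 3.8406, f(5.5) ≈ 4.1833.
T_6 = (Δu/2)·[f(u_0) + 2f(u_1) + ... + 2f(u_{5}) + f(u_6)].
Sum ≈ 15.9717.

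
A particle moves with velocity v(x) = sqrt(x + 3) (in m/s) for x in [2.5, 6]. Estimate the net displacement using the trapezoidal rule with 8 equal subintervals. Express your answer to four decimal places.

9.4002

Δx = (6 − 2.5)/8 = 0.4375.
v(2.5) ≈ 2.3452, v(2.9375) ≈ 2.4367, v(3.375) ≈ 2.5249, v(3.8125) ≈ 2.6101, v(4.25) ≈ 2.6926, v(4.6875) ≈ 2.7726, v(5.125) ≈ 2.8504, v(5.5625) ≈ 2.9262, v(6) ≈ 3.0000.
T_8 = (Δx/2)·[v(x_0) + 2v(x_1) + ... + 2v(x_{7}) + v(x_8)].
Sum ≈ 9.4002.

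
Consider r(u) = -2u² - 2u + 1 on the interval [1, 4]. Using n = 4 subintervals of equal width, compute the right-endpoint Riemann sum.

Δu = (4 − 1)/4 = 0.75.
Right endpoints: 1.75, 2.5, 3.25, 4.
r(1.75) = -8.625, r(2.5) = -16.5, r(3.25) = -26.625, r(4) = -39.
Sum = Δu · [r(1.75) + r(2.5) + r(3.25) + r(4)].
Sum = -68.0625.

-68.0625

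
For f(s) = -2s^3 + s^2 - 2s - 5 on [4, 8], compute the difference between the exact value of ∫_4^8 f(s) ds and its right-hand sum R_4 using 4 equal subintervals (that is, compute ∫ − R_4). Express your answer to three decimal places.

Exact integral: ∫_4^8 f(s) ds ≈ -1838.66667.
R_4 = -2290.
Error ≈ -1838.66667 − (-2290) ≈ 451.333.

451.333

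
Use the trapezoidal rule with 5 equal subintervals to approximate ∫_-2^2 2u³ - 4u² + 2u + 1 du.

Δu = (2 − (-2))/5 = 0.8.
f(-2) = -35, f(-1.2) = -10.616, f(-0.4) = -0.568, f(0.4) = 1.288, f(1.2) = 1.096, f(2) = 5.
T_5 = (Δu/2)·[f(u_0) + 2f(u_1) + ... + 2f(u_{4}) + f(u_5)].
Sum = -19.04.

-19.04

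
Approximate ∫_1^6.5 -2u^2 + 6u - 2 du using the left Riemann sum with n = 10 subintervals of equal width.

Δu = (6.5 − 1)/10 = 0.55.
Left endpoints: 1, 1.55, 2.1, 2.65, 3.2, 3.75, 4.3, 4.85, 5.4, 5.95.
f(1) = 2, f(1.55) = 2.495, f(2.1) = 1.78, f(2.65) = -0.145, f(3.2) = -3.28, f(3.75) = -7.625, f(4.3) = -13.18, f(4.85) = -19.945, f(5.4) = -27.92, f(5.95) = -37.105.
Sum = Δu · [f(1) + f(1.55) + f(2.1) + ...].
Sum = -56.60875.

-56.60875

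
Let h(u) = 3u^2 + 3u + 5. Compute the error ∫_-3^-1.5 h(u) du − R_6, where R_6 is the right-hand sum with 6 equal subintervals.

Exact integral: ∫_-3^-1.5 h(u) du = 21.
R_6 = 19.078125.
Error = 21 − 19.078125 = 1.921875.

1.921875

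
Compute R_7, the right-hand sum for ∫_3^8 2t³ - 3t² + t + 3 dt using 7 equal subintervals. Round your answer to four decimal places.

1867.0408

Δt = (8 − 3)/7 = 5/7.
Right endpoints: 26/7, 31/7, 36/7, 41/7, 46/7, 51/7, 8.
f(26/7) = 23259/343, f(31/7) = 41949/343, f(36/7) = 68889/343, f(41/7) = 105579/343, f(46/7) = 153519/343, f(51/7) = 214209/343, f(8) = 843.
Sum = Δt · [f(26/7) + f(31/7) + f(36/7) + ...].
Sum ≈ 1867.0408.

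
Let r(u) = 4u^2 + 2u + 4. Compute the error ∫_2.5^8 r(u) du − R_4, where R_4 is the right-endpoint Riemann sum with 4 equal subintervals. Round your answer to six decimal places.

-173.307292

Exact integral: ∫_2.5^8 r(u) du ≈ 741.58333333.
R_4 = 914.890625.
Error ≈ 741.58333333 − 914.890625 ≈ -173.307292.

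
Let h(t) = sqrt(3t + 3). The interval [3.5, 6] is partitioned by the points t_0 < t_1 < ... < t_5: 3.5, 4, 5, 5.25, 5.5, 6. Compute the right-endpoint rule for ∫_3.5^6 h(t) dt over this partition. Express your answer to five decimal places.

10.65692

Subinterval widths: 0.5, 1, 0.25, 0.25, 0.5.
Right endpoints: 4, 5, 5.25, 5.5, 6.
h(4) ≈ 3.87298, h(5) ≈ 4.24264, h(5.25) ≈ 4.33013, h(5.5) ≈ 4.41588, h(6) ≈ 4.58258.
Sum = Σ Δt_i · h(t_i).
Sum ≈ 10.65692.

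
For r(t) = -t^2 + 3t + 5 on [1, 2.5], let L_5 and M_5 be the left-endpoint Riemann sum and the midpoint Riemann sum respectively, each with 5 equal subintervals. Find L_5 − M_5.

L_5 = 10.59.
M_5 = 10.51125.
L_5 − M_5 = 0.07875.

0.07875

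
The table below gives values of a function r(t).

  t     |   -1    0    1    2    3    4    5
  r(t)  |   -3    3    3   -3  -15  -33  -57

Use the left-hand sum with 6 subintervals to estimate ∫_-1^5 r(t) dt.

-48

Δt = 1.
Sum = 1·[(-3) + 3 + 3 + (-3) + (-15) + (-33)] = -48.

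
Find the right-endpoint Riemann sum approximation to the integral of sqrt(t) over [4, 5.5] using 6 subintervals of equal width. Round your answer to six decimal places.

3.308722

Δt = (5.5 − 4)/6 = 0.25.
Right endpoints: 4.25, 4.5, 4.75, 5, 5.25, 5.5.
f(4.25) ≈ 2.061553, f(4.5) ≈ 2.121320, f(4.75) ≈ 2.179449, f(5) ≈ 2.236068, f(5.25) ≈ 2.291288, f(5.5) ≈ 2.345208.
Sum = Δt · [f(4.25) + f(4.5) + f(4.75) + ...].
Sum ≈ 3.308722.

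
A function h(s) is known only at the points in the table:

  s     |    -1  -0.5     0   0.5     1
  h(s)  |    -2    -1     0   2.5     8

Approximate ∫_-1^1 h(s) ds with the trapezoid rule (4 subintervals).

Δs = 0.5.
T_4 = (0.5/2)·[(-2) + 2·(-1) + 2·0 + 2·2.5 + 8] = 2.25.

2.25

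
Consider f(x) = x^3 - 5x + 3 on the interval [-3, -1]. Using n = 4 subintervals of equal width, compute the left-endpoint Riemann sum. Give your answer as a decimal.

Δx = (-1 − (-3))/4 = 0.5.
Left endpoints: -3, -2.5, -2, -1.5.
f(-3) = -9, f(-2.5) = -0.125, f(-2) = 5, f(-1.5) = 7.125.
Sum = Δx · [f(-3) + f(-2.5) + f(-2) + f(-1.5)].
Sum = 1.5.

1.5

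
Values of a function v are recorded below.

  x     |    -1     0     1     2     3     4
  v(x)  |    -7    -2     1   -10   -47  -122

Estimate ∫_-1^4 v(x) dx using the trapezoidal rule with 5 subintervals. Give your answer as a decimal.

-122.5

Δx = 1.
T_5 = (1/2)·[(-7) + 2·(-2) + 2·1 + 2·(-10) + 2·(-47) + (-122)] = -122.5.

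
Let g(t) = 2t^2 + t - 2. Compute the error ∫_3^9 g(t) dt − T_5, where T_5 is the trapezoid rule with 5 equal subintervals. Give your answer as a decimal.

Exact integral: ∫_3^9 g(t) dt = 492.
T_5 = 494.88.
Error = 492 − 494.88 = -2.88.

-2.88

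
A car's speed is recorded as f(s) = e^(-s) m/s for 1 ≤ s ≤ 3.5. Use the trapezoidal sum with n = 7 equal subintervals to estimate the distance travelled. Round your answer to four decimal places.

Δs = (3.5 − 1)/7 = 5/14.
f(1) ≈ 0.3679, f(19/14) ≈ 0.2574, f(12/7) ≈ 0.1801, f(29/14) ≈ 0.1260, f(17/7) ≈ 0.0882, f(39/14) ≈ 0.0617, f(22/7) ≈ 0.0432, f(3.5) ≈ 0.0302.
T_7 = (Δs/2)·[f(s_0) + 2f(s_1) + ... + 2f(s_{6}) + f(s_7)].
Sum ≈ 0.3413.

0.3413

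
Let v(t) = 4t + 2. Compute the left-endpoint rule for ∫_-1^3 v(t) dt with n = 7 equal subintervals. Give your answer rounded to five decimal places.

Δt = (3 − (-1))/7 = 4/7.
Left endpoints: -1, -3/7, 1/7, 5/7, 9/7, 13/7, 17/7.
v(-1) = -2, v(-3/7) = 2/7, v(1/7) = 18/7, v(5/7) = 34/7, v(9/7) = 50/7, v(13/7) = 66/7, v(17/7) = 82/7.
Sum = Δt · [v(-1) + v(-3/7) + v(1/7) + ...].
Sum ≈ 19.42857.

19.42857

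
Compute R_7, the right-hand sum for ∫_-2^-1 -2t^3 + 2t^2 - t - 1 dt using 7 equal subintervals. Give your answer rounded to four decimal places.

11.2041

Δt = (-1 − (-2))/7 = 1/7.
Right endpoints: -13/7, -12/7, -11/7, -10/7, -9/7, -8/7, -1.
f(-13/7) = 7054/343, f(-12/7) = 5717/343, f(-11/7) = 4552/343, f(-10/7) = 3547/343, f(-9/7) = 2690/343, f(-8/7) = 1969/343, f(-1) = 4.
Sum = Δt · [f(-13/7) + f(-12/7) + f(-11/7) + ...].
Sum ≈ 11.2041.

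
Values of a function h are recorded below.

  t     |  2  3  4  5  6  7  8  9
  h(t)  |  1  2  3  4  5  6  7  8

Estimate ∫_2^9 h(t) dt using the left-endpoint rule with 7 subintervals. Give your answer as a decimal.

28

Δt = 1.
Sum = 1·[1 + 2 + 3 + 4 + 5 + 6 + 7] = 28.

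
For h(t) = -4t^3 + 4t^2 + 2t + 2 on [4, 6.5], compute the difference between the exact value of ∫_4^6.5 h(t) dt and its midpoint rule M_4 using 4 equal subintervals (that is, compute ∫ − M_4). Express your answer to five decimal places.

Exact integral: ∫_4^6.5 h(t) dt ≈ -1216.9791667.
M_4 ≈ -1212.1777344.
Error ≈ -1216.9791667 − (-1212.1777344) ≈ -4.80143.

-4.80143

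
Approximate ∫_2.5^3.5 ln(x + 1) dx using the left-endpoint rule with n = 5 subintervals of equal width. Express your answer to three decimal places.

1.358

Δx = (3.5 − 2.5)/5 = 0.2.
Left endpoints: 2.5, 2.7, 2.9, 3.1, 3.3.
f(2.5) ≈ 1.253, f(2.7) ≈ 1.308, f(2.9) ≈ 1.361, f(3.1) ≈ 1.411, f(3.3) ≈ 1.459.
Sum = Δx · [f(2.5) + f(2.7) + f(2.9) + f(3.1) + f(3.3)].
Sum ≈ 1.358.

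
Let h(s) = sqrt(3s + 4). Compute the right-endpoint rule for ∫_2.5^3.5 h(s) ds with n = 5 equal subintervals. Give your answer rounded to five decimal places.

3.64506

Δs = (3.5 − 2.5)/5 = 0.2.
Right endpoints: 2.7, 2.9, 3.1, 3.3, 3.5.
h(2.7) ≈ 3.47851, h(2.9) ≈ 3.56371, h(3.1) ≈ 3.64692, h(3.3) ≈ 3.72827, h(3.5) ≈ 3.80789.
Sum = Δs · [h(2.7) + h(2.9) + h(3.1) + h(3.3) + h(3.5)].
Sum ≈ 3.64506.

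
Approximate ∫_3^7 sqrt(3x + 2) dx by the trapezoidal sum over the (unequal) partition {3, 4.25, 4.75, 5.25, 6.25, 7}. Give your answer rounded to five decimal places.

Subinterval widths: 1.25, 0.5, 0.5, 1, 0.75.
f(3) ≈ 3.31662, f(4.25) ≈ 3.84057, f(4.75) ≈ 4.03113, f(5.25) ≈ 4.21307, f(6.25) ≈ 4.55522, f(7) ≈ 4.79583.
On each subinterval the trapezoid contributes (Δx_i/2)·[f(x_{i-1}) + f(x_i)].
Sum ≈ 16.39301.

16.39301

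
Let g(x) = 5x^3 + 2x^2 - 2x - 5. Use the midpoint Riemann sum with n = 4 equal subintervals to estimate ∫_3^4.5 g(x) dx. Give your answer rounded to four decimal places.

434.3042

Δx = (4.5 − 3)/4 = 0.375.
Midpoints: 3.1875, 3.5625, 3.9375, 4.3125.
g(3.1875) = 699895/4096, g(3.5625) = 980269/4096, g(3.9375) = 1324507/4096, g(4.3125) = 1739089/4096.
Sum = Δx · [g(3.1875) + g(3.5625) + g(3.9375) + g(4.3125)].
Sum ≈ 434.3042.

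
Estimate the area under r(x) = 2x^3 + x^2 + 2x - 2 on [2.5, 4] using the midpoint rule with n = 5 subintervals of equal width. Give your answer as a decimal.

131.113125

Δx = (4 − 2.5)/5 = 0.3.
Midpoints: 2.65, 2.95, 3.25, 3.55, 3.85.
r(2.65) = 47.54175, r(2.95) = 63.94725, r(3.25) = 83.71875, r(3.55) = 107.18025, r(3.85) = 134.65575.
Sum = Δx · [r(2.65) + r(2.95) + r(3.25) + r(3.55) + r(3.85)].
Sum = 131.113125.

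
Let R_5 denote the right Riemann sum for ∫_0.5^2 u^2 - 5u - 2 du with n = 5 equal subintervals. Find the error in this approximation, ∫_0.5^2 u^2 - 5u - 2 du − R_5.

0.54

Exact integral: ∫_0.5^2 f(u) du = -9.75.
R_5 = -10.29.
Error = -9.75 − (-10.29) = 0.54.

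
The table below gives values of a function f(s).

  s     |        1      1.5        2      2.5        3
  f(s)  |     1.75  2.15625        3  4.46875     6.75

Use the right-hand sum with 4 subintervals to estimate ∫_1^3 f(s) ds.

8.1875

Δs = 0.5.
Sum = 0.5·[2.15625 + 3 + 4.46875 + 6.75] = 8.1875.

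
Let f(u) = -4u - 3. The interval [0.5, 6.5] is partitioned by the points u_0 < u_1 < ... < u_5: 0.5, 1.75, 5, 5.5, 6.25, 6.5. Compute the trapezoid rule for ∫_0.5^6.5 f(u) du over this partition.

Subinterval widths: 1.25, 3.25, 0.5, 0.75, 0.25.
f(0.5) = -5, f(1.75) = -10, f(5) = -23, f(5.5) = -25, f(6.25) = -28, f(6.5) = -29.
On each subinterval the trapezoid contributes (Δu_i/2)·[f(u_{i-1}) + f(u_i)].
Sum = -102.

-102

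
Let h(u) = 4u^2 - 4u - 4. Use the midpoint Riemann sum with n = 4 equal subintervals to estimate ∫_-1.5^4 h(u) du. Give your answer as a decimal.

36.8671875

Δu = (4 − (-1.5))/4 = 1.375.
Midpoints: -0.8125, 0.5625, 1.9375, 3.3125.
h(-0.8125) = 1.890625, h(0.5625) = -4.984375, h(1.9375) = 3.265625, h(3.3125) = 26.640625.
Sum = Δu · [h(-0.8125) + h(0.5625) + h(1.9375) + h(3.3125)].
Sum = 36.8671875.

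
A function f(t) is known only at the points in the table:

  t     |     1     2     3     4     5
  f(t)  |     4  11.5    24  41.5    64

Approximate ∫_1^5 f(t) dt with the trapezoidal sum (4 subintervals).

111

Δt = 1.
T_4 = (1/2)·[4 + 2·11.5 + 2·24 + 2·41.5 + 64] = 111.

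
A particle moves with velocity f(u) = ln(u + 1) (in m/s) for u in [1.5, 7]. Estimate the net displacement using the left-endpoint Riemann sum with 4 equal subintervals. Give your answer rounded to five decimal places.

8.00238

Δu = (7 − 1.5)/4 = 1.375.
Left endpoints: 1.5, 2.875, 4.25, 5.625.
f(1.5) ≈ 0.91629, f(2.875) ≈ 1.35455, f(4.25) ≈ 1.65823, f(5.625) ≈ 1.89085.
Sum = Δu · [f(1.5) + f(2.875) + f(4.25) + f(5.625)].
Sum ≈ 8.00238.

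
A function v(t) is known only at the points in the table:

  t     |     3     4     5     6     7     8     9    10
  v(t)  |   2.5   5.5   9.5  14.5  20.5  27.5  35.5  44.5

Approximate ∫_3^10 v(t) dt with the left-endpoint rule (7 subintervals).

115.5

Δt = 1.
Sum = 1·[2.5 + 5.5 + 9.5 + 14.5 + 20.5 + 27.5 + 35.5] = 115.5.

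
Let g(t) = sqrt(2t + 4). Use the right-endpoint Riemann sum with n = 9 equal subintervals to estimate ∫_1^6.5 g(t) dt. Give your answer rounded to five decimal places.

Δt = (6.5 − 1)/9 = 11/18.
Right endpoints: 29/18, 20/9, 17/6, 31/9, 73/18, 14/3, 95/18, 53/9, 6.5.
g(29/18) ≈ 2.68742, g(20/9) ≈ 2.90593, g(17/6) ≈ 3.10913, g(31/9) ≈ 3.29983, g(73/18) ≈ 3.48010, g(14/3) ≈ 3.65148, g(95/18) ≈ 3.81517, g(53/9) ≈ 3.97213, g(6.5) ≈ 4.12311.
Sum = Δt · [g(29/18) + g(20/9) + g(17/6) + ...].
Sum ≈ 18.97152.

18.97152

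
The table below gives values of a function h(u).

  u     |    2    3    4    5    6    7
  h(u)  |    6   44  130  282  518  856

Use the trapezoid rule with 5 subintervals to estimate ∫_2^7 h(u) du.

1405

Δu = 1.
T_5 = (1/2)·[6 + 2·44 + 2·130 + 2·282 + 2·518 + 856] = 1405.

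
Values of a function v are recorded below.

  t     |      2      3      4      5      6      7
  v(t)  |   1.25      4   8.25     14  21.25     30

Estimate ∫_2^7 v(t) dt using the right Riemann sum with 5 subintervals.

Δt = 1.
Sum = 1·[4 + 8.25 + 14 + 21.25 + 30] = 77.5.

77.5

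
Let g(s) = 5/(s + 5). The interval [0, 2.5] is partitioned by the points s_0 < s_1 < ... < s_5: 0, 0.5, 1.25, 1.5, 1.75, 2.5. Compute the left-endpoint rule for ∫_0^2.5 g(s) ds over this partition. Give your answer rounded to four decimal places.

2.1297

Subinterval widths: 0.5, 0.75, 0.25, 0.25, 0.75.
Left endpoints: 0, 0.5, 1.25, 1.5, 1.75.
g(0) = 1, g(0.5) = 10/11, g(1.25) = 0.8, g(1.5) = 10/13, g(1.75) = 20/27.
Sum = Σ Δs_i · g(s_i).
Sum ≈ 2.1297.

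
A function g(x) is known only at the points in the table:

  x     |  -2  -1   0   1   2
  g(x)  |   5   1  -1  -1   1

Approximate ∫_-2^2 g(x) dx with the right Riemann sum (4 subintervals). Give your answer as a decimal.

Δx = 1.
Sum = 1·[1 + (-1) + (-1) + 1] = 0.

0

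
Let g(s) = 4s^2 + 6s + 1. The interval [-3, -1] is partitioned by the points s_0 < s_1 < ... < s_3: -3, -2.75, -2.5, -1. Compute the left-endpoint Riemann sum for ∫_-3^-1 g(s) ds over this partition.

24.9375

Subinterval widths: 0.25, 0.25, 1.5.
Left endpoints: -3, -2.75, -2.5.
g(-3) = 19, g(-2.75) = 14.75, g(-2.5) = 11.
Sum = Σ Δs_i · g(s_i).
Sum = 24.9375.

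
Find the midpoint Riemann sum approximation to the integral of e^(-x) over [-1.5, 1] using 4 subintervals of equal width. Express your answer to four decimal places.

4.0476

Δx = (1 − (-1.5))/4 = 0.625.
Midpoints: -1.1875, -0.5625, 0.0625, 0.6875.
f(-1.1875) ≈ 3.2789, f(-0.5625) ≈ 1.7551, f(0.0625) ≈ 0.9394, f(0.6875) ≈ 0.5028.
Sum = Δx · [f(-1.1875) + f(-0.5625) + f(0.0625) + f(0.6875)].
Sum ≈ 4.0476.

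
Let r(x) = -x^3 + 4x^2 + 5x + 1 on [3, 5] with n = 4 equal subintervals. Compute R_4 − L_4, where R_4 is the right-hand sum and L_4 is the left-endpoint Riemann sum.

R_4 = 30.
L_4 = 42.
R_4 − L_4 = -12.

-12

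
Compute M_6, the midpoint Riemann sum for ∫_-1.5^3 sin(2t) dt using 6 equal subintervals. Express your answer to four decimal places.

-1.0729

Δt = (3 − (-1.5))/6 = 0.75.
Midpoints: -1.125, -0.375, 0.375, 1.125, 1.875, 2.625.
f(-1.125) ≈ -0.7781, f(-0.375) ≈ -0.6816, f(0.375) ≈ 0.6816, f(1.125) ≈ 0.7781, f(1.875) ≈ -0.5716, f(2.625) ≈ -0.8589.
Sum = Δt · [f(-1.125) + f(-0.375) + f(0.375) + ...].
Sum ≈ -1.0729.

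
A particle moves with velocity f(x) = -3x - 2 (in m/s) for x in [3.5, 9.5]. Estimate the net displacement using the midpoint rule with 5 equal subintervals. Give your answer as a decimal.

-129

Δx = (9.5 − 3.5)/5 = 1.2.
Midpoints: 4.1, 5.3, 6.5, 7.7, 8.9.
f(4.1) = -14.3, f(5.3) = -17.9, f(6.5) = -21.5, f(7.7) = -25.1, f(8.9) = -28.7.
Sum = Δx · [f(4.1) + f(5.3) + f(6.5) + f(7.7) + f(8.9)].
Sum = -129.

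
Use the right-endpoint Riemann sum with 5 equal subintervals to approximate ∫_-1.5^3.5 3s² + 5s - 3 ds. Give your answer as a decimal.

86.25

Δs = (3.5 − (-1.5))/5 = 1.
Right endpoints: -0.5, 0.5, 1.5, 2.5, 3.5.
f(-0.5) = -4.75, f(0.5) = 0.25, f(1.5) = 11.25, f(2.5) = 28.25, f(3.5) = 51.25.
Sum = Δs · [f(-0.5) + f(0.5) + f(1.5) + f(2.5) + f(3.5)].
Sum = 86.25.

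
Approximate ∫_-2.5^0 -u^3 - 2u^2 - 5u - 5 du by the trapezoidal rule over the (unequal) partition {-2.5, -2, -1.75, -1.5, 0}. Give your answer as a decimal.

2.73046875

Subinterval widths: 0.5, 0.25, 0.25, 1.5.
f(-2.5) = 10.625, f(-2) = 5, f(-1.75) = 2.984375, f(-1.5) = 1.375, f(0) = -5.
On each subinterval the trapezoid contributes (Δu_i/2)·[f(u_{i-1}) + f(u_i)].
Sum = 2.73046875.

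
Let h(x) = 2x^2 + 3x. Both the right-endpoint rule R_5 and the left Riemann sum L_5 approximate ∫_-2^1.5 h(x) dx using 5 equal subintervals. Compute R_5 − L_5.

R_5 = 7.98.
L_5 = 3.08.
R_5 − L_5 = 4.9.

4.9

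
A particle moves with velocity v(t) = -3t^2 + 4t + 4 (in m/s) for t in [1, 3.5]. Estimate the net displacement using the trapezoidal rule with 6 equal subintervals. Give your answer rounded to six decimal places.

-9.592014

Δt = (3.5 − 1)/6 = 5/12.
v(1) = 5, v(17/12) = 175/48, v(11/6) = 1.25, v(2.25) = -2.1875, v(8/3) = -20/3, v(37/12) = -12.1875, v(3.5) = -18.75.
T_6 = (Δt/2)·[v(t_0) + 2v(t_1) + ... + 2v(t_{5}) + v(t_6)].
Sum ≈ -9.592014.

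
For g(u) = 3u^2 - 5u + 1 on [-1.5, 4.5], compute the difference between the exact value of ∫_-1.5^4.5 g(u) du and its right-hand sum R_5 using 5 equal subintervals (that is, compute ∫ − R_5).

Exact integral: ∫_-1.5^4.5 g(u) du = 55.5.
R_5 = 74.22.
Error = 55.5 − 74.22 = -18.72.

-18.72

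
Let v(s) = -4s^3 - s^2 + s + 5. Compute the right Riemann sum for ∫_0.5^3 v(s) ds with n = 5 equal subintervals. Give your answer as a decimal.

-103.75

Δs = (3 − 0.5)/5 = 0.5.
Right endpoints: 1, 1.5, 2, 2.5, 3.
v(1) = 1, v(1.5) = -9.25, v(2) = -29, v(2.5) = -61.25, v(3) = -109.
Sum = Δs · [v(1) + v(1.5) + v(2) + v(2.5) + v(3)].
Sum = -103.75.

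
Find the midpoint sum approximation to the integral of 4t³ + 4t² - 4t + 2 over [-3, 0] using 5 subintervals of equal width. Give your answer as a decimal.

Δt = (0 − (-3))/5 = 0.6.
Midpoints: -2.7, -2.1, -1.5, -0.9, -0.3.
f(-2.7) = -36.772, f(-2.1) = -9.004, f(-1.5) = 3.5, f(-0.9) = 5.924, f(-0.3) = 3.452.
Sum = Δt · [f(-2.7) + f(-2.1) + f(-1.5) + f(-0.9) + f(-0.3)].
Sum = -19.74.

-19.74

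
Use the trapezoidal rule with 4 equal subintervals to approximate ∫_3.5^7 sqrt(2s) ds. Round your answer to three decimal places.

Δs = (7 − 3.5)/4 = 0.875.
f(3.5) ≈ 2.646, f(4.375) ≈ 2.958, f(5.25) ≈ 3.240, f(6.125) ≈ 3.500, f(7) ≈ 3.742.
T_4 = (Δs/2)·[f(s_0) + 2f(s_1) + 2f(s_2) + 2f(s_3) + f(s_4)].
Sum ≈ 11.281.

11.281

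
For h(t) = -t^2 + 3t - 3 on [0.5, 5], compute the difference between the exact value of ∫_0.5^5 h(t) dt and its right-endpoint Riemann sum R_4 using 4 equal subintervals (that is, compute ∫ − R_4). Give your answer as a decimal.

7.27734375

Exact integral: ∫_0.5^5 h(t) dt = -18.
R_4 = -25.27734375.
Error = -18 − (-25.27734375) = 7.27734375.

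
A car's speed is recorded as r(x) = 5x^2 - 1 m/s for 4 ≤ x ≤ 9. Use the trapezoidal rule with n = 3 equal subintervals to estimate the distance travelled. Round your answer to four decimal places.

Δx = (9 − 4)/3 = 5/3.
r(4) = 79, r(17/3) = 1436/9, r(22/3) = 2411/9, r(9) = 404.
T_3 = (Δx/2)·[r(x_0) + 2r(x_1) + 2r(x_2) + r(x_3)].
Sum ≈ 1114.9074.

1114.9074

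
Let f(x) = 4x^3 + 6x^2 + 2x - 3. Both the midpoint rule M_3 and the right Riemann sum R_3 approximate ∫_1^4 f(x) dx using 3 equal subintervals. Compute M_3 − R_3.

M_3 = 378.
R_3 = 579.
M_3 − R_3 = -201.

-201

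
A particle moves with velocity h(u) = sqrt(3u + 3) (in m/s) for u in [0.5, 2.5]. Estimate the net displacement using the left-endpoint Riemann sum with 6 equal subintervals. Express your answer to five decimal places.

5.25078

Δu = (2.5 − 0.5)/6 = 1/3.
Left endpoints: 0.5, 5/6, 7/6, 1.5, 11/6, 13/6.
h(0.5) ≈ 2.12132, h(5/6) ≈ 2.34521, h(7/6) ≈ 2.54951, h(1.5) ≈ 2.73861, h(11/6) ≈ 2.91548, h(13/6) ≈ 3.08221.
Sum = Δu · [h(0.5) + h(5/6) + h(7/6) + ...].
Sum ≈ 5.25078.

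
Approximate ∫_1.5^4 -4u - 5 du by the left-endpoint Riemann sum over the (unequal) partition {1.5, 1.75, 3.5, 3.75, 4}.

-33.5

Subinterval widths: 0.25, 1.75, 0.25, 0.25.
Left endpoints: 1.5, 1.75, 3.5, 3.75.
f(1.5) = -11, f(1.75) = -12, f(3.5) = -19, f(3.75) = -20.
Sum = Σ Δu_i · f(u_i).
Sum = -33.5.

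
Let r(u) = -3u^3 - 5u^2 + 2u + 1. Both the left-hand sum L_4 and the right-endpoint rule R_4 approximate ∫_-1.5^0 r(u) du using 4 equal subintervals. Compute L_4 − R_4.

L_4 ≈ -3.2900391.
R_4 ≈ -1.7431641.
L_4 − R_4 = -1.546875.

-1.546875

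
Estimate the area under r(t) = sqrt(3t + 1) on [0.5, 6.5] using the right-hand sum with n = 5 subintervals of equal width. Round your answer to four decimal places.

21.4438

Δt = (6.5 − 0.5)/5 = 1.2.
Right endpoints: 1.7, 2.9, 4.1, 5.3, 6.5.
r(1.7) ≈ 2.4698, r(2.9) ≈ 3.1145, r(4.1) ≈ 3.6469, r(5.3) ≈ 4.1110, r(6.5) ≈ 4.5277.
Sum = Δt · [r(1.7) + r(2.9) + r(4.1) + r(5.3) + r(6.5)].
Sum ≈ 21.4438.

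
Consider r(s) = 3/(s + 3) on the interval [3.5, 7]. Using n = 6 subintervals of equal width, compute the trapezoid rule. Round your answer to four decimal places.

1.2935

Δs = (7 − 3.5)/6 = 7/12.
r(3.5) = 6/13, r(49/12) = 36/85, r(14/3) = 9/23, r(5.25) = 4/11, r(35/6) = 18/53, r(77/12) = 36/113, r(7) = 0.3.
T_6 = (Δs/2)·[r(s_0) + 2r(s_1) + ... + 2r(s_{5}) + r(s_6)].
Sum ≈ 1.2935.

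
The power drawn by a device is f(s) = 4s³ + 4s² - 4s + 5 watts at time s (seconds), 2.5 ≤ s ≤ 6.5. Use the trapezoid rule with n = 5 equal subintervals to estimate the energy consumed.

Δs = (6.5 − 2.5)/5 = 0.8.
f(2.5) = 82.5, f(3.3) = 179.108, f(4.1) = 331.524, f(4.9) = 552.036, f(5.7) = 852.932, f(6.5) = 1246.5.
T_5 = (Δs/2)·[f(s_0) + 2f(s_1) + ... + 2f(s_{4}) + f(s_5)].
Sum = 2064.08.

2064.08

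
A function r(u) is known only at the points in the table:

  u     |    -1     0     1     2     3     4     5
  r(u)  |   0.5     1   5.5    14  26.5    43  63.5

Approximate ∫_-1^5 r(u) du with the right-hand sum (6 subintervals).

Δu = 1.
Sum = 1·[1 + 5.5 + 14 + 26.5 + 43 + 63.5] = 153.5.

153.5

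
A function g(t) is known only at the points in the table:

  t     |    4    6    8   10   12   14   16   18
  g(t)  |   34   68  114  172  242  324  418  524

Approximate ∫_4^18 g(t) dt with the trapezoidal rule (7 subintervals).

Δt = 2.
T_7 = (2/2)·[34 + 2·68 + 2·114 + 2·172 + 2·242 + 2·324 + 2·418 + 524] = 3234.

3234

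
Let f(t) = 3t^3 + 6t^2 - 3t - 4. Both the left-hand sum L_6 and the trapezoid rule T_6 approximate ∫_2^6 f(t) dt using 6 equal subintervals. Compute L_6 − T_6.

L_6 ≈ 1056.444444.
T_6 ≈ 1324.444444.
L_6 − T_6 = -268.

-268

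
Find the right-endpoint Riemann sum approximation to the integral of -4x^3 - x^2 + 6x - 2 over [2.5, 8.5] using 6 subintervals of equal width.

Δx = (8.5 − 2.5)/6 = 1.
Right endpoints: 3.5, 4.5, 5.5, 6.5, 7.5, 8.5.
f(3.5) = -164.75, f(4.5) = -359.75, f(5.5) = -664.75, f(6.5) = -1103.75, f(7.5) = -1700.75, f(8.5) = -2479.75.
Sum = Δx · [f(3.5) + f(4.5) + f(5.5) + ...].
Sum = -6473.5.

-6473.5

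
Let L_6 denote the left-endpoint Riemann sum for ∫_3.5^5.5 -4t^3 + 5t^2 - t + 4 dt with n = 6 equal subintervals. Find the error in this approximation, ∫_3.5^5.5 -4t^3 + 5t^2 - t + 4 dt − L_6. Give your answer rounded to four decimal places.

Exact integral: ∫_3.5^5.5 f(t) dt ≈ -560.166667.
L_6 ≈ -494.314815.
Error ≈ -560.166667 − (-494.314815) ≈ -65.8519.

-65.8519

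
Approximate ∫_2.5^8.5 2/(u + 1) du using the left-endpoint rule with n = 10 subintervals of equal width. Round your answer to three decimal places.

Δu = (8.5 − 2.5)/10 = 0.6.
Left endpoints: 2.5, 3.1, 3.7, 4.3, 4.9, 5.5, 6.1, 6.7, 7.3, 7.9.
f(2.5) = 4/7, f(3.1) = 20/41, f(3.7) = 20/47, f(4.3) = 20/53, f(4.9) = 20/59, f(5.5) = 4/13, f(6.1) = 20/71, f(6.7) = 20/77, f(7.3) = 20/83, f(7.9) = 20/89.
Sum = Δu · [f(2.5) + f(3.1) + f(3.7) + ...].
Sum ≈ 2.110.

2.110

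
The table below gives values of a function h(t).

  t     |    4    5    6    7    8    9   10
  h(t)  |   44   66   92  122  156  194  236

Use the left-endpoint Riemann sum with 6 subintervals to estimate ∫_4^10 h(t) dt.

674

Δt = 1.
Sum = 1·[44 + 66 + 92 + 122 + 156 + 194] = 674.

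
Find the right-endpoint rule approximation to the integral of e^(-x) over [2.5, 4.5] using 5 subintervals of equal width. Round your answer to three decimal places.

Δx = (4.5 − 2.5)/5 = 0.4.
Right endpoints: 2.9, 3.3, 3.7, 4.1, 4.5.
f(2.9) ≈ 0.055, f(3.3) ≈ 0.037, f(3.7) ≈ 0.025, f(4.1) ≈ 0.017, f(4.5) ≈ 0.011.
Sum = Δx · [f(2.9) + f(3.3) + f(3.7) + f(4.1) + f(4.5)].
Sum ≈ 0.058.

0.058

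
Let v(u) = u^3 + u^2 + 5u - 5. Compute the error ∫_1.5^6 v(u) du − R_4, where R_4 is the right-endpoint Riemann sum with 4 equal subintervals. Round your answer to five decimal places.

Exact integral: ∫_1.5^6 v(u) du = 455.484375.
R_4 ≈ 618.3544922.
Error ≈ 455.484375 − 618.3544922 ≈ -162.87012.

-162.87012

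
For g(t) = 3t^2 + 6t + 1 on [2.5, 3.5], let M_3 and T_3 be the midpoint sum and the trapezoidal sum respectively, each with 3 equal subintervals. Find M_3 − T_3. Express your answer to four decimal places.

-0.0833

M_3 ≈ 46.222222.
T_3 ≈ 46.305556.
M_3 − T_3 ≈ -0.0833.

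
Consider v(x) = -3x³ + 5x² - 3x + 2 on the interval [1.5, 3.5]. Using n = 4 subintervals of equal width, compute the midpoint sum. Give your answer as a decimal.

-53.1875

Δx = (3.5 − 1.5)/4 = 0.5.
Midpoints: 1.75, 2.25, 2.75, 3.25.
v(1.75) = -4.015625, v(2.25) = -13.609375, v(2.75) = -30.828125, v(3.25) = -57.921875.
Sum = Δx · [v(1.75) + v(2.25) + v(2.75) + v(3.25)].
Sum = -53.1875.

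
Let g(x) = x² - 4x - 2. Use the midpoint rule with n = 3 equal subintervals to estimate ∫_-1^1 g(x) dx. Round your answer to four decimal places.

Δx = (1 − (-1))/3 = 2/3.
Midpoints: -2/3, 0, 2/3.
g(-2/3) = 10/9, g(0) = -2, g(2/3) = -38/9.
Sum = Δx · [g(-2/3) + g(0) + g(2/3)].
Sum ≈ -3.4074.

-3.4074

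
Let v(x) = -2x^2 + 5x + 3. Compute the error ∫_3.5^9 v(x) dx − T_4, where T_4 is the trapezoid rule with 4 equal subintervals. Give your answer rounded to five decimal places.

Exact integral: ∫_3.5^9 v(x) dx ≈ -269.0416667.
T_4 = -272.5078125.
Error ≈ -269.0416667 − (-272.5078125) ≈ 3.46615.

3.46615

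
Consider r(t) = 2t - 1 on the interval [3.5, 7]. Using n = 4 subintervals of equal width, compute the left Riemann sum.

Δt = (7 − 3.5)/4 = 0.875.
Left endpoints: 3.5, 4.375, 5.25, 6.125.
r(3.5) = 6, r(4.375) = 7.75, r(5.25) = 9.5, r(6.125) = 11.25.
Sum = Δt · [r(3.5) + r(4.375) + r(5.25) + r(6.125)].
Sum = 30.1875.

30.1875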